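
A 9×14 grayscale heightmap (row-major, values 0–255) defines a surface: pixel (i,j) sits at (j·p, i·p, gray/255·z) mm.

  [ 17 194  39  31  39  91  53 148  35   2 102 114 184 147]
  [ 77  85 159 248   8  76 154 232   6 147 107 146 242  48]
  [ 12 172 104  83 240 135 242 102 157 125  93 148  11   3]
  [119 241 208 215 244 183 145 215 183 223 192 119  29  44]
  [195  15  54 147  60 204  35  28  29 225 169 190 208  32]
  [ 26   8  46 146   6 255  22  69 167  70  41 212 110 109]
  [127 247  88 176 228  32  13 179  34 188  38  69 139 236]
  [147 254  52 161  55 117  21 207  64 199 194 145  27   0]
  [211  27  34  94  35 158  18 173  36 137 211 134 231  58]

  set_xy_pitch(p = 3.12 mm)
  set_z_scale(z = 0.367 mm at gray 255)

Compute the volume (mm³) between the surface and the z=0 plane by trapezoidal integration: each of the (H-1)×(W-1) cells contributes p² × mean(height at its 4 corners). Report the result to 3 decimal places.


178.174

height_mm = gray/255 × 0.367; cell vol = 3.12² × mean(4 corners)
unit = 3.12² × 0.367 / (4×255) = 0.00350248 mm³ per gray-sum
row 0: Σ corner-gray over 13 cells = 5573  → 19.5193
row 1: Σ corner-gray over 13 cells = 6584  → 23.0603
row 2: Σ corner-gray over 13 cells = 7796  → 27.3053
row 3: Σ corner-gray over 13 cells = 7512  → 26.3106
row 4: Σ corner-gray over 13 cells = 5394  → 18.8924
row 5: Σ corner-gray over 13 cells = 5664  → 19.8380
row 6: Σ corner-gray over 13 cells = 6364  → 22.2898
row 7: Σ corner-gray over 13 cells = 5984  → 20.9588
Σ rows: total corner-gray = 50871  → 178.1744 mm³


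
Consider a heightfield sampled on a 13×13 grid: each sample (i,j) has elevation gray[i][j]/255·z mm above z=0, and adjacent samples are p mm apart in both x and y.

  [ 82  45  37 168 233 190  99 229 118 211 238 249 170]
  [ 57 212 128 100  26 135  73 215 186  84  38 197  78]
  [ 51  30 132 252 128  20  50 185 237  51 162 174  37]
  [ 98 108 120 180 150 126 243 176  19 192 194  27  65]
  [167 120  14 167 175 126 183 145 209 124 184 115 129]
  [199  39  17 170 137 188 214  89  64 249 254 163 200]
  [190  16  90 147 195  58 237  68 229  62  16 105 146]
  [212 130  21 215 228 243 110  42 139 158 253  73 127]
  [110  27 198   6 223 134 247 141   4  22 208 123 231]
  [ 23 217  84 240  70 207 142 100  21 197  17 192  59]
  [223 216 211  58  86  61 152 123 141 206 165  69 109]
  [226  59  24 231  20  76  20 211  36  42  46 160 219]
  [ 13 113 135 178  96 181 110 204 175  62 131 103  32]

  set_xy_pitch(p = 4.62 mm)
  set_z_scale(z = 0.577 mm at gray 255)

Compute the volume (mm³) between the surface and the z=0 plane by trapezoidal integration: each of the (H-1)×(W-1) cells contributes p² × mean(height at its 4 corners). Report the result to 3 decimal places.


height_mm = gray/255 × 0.577; cell vol = 4.62² × mean(4 corners)
unit = 4.62² × 0.577 / (4×255) = 0.0120742 mm³ per gray-sum
row 0: Σ corner-gray over 12 cells = 6809  → 82.2135
row 1: Σ corner-gray over 12 cells = 5853  → 70.6705
row 2: Σ corner-gray over 12 cells = 6163  → 74.4135
row 3: Σ corner-gray over 12 cells = 6653  → 80.3299
row 4: Σ corner-gray over 12 cells = 6987  → 84.3627
row 5: Σ corner-gray over 12 cells = 6349  → 76.6593
row 6: Σ corner-gray over 12 cells = 6345  → 76.6110
row 7: Σ corner-gray over 12 cells = 6570  → 79.3277
row 8: Σ corner-gray over 12 cells = 6063  → 73.2061
row 9: Σ corner-gray over 12 cells = 6364  → 76.8404
row 10: Σ corner-gray over 12 cells = 5603  → 67.6519
row 11: Σ corner-gray over 12 cells = 5316  → 64.1866
Σ rows: total corner-gray = 75075  → 906.4731 mm³

906.473


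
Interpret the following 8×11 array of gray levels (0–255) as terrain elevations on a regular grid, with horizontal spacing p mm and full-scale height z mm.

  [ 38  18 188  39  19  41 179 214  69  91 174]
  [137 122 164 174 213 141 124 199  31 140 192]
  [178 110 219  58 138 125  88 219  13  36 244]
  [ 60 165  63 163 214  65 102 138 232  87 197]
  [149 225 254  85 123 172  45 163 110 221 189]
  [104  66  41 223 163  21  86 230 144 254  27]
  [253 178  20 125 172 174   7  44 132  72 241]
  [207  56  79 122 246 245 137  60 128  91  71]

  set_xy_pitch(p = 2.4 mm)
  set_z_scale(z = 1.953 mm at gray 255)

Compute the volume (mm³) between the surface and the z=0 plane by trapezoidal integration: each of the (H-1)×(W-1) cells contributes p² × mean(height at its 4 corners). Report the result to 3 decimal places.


406.386

height_mm = gray/255 × 1.953; cell vol = 2.4² × mean(4 corners)
unit = 2.4² × 1.953 / (4×255) = 0.0110287 mm³ per gray-sum
row 0: Σ corner-gray over 10 cells = 4873  → 53.7429
row 1: Σ corner-gray over 10 cells = 5379  → 59.3234
row 2: Σ corner-gray over 10 cells = 5149  → 56.7868
row 3: Σ corner-gray over 10 cells = 5849  → 64.5069
row 4: Σ corner-gray over 10 cells = 5721  → 63.0952
row 5: Σ corner-gray over 10 cells = 4929  → 54.3605
row 6: Σ corner-gray over 10 cells = 4948  → 54.5700
Σ rows: total corner-gray = 36848  → 406.3858 mm³


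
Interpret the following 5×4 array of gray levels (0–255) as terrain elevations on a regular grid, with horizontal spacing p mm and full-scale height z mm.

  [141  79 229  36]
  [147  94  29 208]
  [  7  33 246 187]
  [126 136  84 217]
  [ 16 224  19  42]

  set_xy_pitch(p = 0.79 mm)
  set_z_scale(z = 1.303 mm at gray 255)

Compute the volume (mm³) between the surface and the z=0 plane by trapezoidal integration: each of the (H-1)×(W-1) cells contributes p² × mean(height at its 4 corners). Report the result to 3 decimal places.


4.472

height_mm = gray/255 × 1.303; cell vol = 0.79² × mean(4 corners)
unit = 0.79² × 1.303 / (4×255) = 0.000797257 mm³ per gray-sum
row 0: Σ corner-gray over 3 cells = 1394  → 1.1114
row 1: Σ corner-gray over 3 cells = 1353  → 1.0787
row 2: Σ corner-gray over 3 cells = 1535  → 1.2238
row 3: Σ corner-gray over 3 cells = 1327  → 1.0580
Σ rows: total corner-gray = 5609  → 4.4718 mm³


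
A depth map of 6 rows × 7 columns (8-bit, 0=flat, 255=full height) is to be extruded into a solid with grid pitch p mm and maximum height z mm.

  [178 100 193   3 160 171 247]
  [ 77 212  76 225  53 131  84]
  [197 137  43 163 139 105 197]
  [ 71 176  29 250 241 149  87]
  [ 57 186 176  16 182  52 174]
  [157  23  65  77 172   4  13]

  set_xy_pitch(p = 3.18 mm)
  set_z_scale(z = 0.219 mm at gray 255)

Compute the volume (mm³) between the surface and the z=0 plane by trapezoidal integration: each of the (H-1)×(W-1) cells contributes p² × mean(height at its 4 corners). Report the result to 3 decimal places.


height_mm = gray/255 × 0.219; cell vol = 3.18² × mean(4 corners)
unit = 3.18² × 0.219 / (4×255) = 0.00217119 mm³ per gray-sum
row 0: Σ corner-gray over 6 cells = 3234  → 7.0216
row 1: Σ corner-gray over 6 cells = 3123  → 6.7806
row 2: Σ corner-gray over 6 cells = 3416  → 7.4168
row 3: Σ corner-gray over 6 cells = 3303  → 7.1714
row 4: Σ corner-gray over 6 cells = 2307  → 5.0089
Σ rows: total corner-gray = 15383  → 33.3994 mm³

33.399


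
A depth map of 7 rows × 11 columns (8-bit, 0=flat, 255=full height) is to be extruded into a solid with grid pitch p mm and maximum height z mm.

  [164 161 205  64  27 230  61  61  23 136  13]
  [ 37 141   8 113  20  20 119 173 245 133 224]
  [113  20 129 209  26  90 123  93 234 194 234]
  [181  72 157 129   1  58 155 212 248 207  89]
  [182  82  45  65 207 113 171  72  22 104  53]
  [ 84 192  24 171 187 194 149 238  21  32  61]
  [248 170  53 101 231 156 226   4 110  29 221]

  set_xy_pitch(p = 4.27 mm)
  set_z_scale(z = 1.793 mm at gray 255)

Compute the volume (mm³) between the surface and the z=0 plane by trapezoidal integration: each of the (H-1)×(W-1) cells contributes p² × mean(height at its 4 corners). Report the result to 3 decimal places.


927.223

height_mm = gray/255 × 1.793; cell vol = 4.27² × mean(4 corners)
unit = 4.27² × 1.793 / (4×255) = 0.0320506 mm³ per gray-sum
row 0: Σ corner-gray over 10 cells = 4318  → 138.3944
row 1: Σ corner-gray over 10 cells = 4788  → 153.4582
row 2: Σ corner-gray over 10 cells = 5331  → 170.8616
row 3: Σ corner-gray over 10 cells = 4745  → 152.0800
row 4: Σ corner-gray over 10 cells = 4558  → 146.0865
row 5: Σ corner-gray over 10 cells = 5190  → 166.3425
Σ rows: total corner-gray = 28930  → 927.2232 mm³


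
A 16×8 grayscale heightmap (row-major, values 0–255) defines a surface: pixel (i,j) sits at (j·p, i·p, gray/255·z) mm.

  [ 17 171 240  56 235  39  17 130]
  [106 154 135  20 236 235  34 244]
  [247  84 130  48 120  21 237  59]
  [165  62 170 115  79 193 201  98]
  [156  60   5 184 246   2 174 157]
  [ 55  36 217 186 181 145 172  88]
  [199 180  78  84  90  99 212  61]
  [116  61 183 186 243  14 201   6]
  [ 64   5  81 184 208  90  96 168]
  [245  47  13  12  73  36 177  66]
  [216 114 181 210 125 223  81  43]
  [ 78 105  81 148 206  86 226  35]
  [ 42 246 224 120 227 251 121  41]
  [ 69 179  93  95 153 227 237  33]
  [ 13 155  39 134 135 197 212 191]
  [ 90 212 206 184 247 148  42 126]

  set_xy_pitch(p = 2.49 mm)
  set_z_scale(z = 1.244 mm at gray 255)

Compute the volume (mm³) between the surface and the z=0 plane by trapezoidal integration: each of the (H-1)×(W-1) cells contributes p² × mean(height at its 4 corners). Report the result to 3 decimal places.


419.999

height_mm = gray/255 × 1.244; cell vol = 2.49² × mean(4 corners)
unit = 2.49² × 1.244 / (4×255) = 0.00756169 mm³ per gray-sum
row 0: Σ corner-gray over 7 cells = 3641  → 27.5321
row 1: Σ corner-gray over 7 cells = 3564  → 26.9499
row 2: Σ corner-gray over 7 cells = 3489  → 26.3827
row 3: Σ corner-gray over 7 cells = 3558  → 26.9045
row 4: Σ corner-gray over 7 cells = 3672  → 27.7665
row 5: Σ corner-gray over 7 cells = 3763  → 28.4546
row 6: Σ corner-gray over 7 cells = 3644  → 27.5548
row 7: Σ corner-gray over 7 cells = 3458  → 26.1483
row 8: Σ corner-gray over 7 cells = 2587  → 19.5621
row 9: Σ corner-gray over 7 cells = 3154  → 23.8496
row 10: Σ corner-gray over 7 cells = 3944  → 29.8233
row 11: Σ corner-gray over 7 cells = 4278  → 32.3489
row 12: Σ corner-gray over 7 cells = 4531  → 34.2620
row 13: Σ corner-gray over 7 cells = 4018  → 30.3829
row 14: Σ corner-gray over 7 cells = 4242  → 32.0767
Σ rows: total corner-gray = 55543  → 419.9990 mm³


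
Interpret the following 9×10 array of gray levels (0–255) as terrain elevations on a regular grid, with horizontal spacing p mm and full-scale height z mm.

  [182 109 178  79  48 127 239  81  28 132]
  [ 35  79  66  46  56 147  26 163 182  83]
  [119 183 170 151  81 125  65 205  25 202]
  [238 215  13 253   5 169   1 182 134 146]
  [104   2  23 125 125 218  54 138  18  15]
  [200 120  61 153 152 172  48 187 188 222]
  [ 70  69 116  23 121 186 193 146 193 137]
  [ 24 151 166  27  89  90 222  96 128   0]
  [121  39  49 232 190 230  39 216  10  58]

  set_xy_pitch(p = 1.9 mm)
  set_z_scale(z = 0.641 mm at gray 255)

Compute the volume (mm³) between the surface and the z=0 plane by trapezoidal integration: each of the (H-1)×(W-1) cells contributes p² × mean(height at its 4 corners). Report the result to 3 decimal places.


76.315

height_mm = gray/255 × 0.641; cell vol = 1.9² × mean(4 corners)
unit = 1.9² × 0.641 / (4×255) = 0.00226864 mm³ per gray-sum
row 0: Σ corner-gray over 9 cells = 3740  → 8.4847
row 1: Σ corner-gray over 9 cells = 3979  → 9.0269
row 2: Σ corner-gray over 9 cells = 4659  → 10.5696
row 3: Σ corner-gray over 9 cells = 3853  → 8.7411
row 4: Σ corner-gray over 9 cells = 4109  → 9.3218
row 5: Σ corner-gray over 9 cells = 4885  → 11.0823
row 6: Σ corner-gray over 9 cells = 4263  → 9.6712
row 7: Σ corner-gray over 9 cells = 4151  → 9.4171
Σ rows: total corner-gray = 33639  → 76.3147 mm³


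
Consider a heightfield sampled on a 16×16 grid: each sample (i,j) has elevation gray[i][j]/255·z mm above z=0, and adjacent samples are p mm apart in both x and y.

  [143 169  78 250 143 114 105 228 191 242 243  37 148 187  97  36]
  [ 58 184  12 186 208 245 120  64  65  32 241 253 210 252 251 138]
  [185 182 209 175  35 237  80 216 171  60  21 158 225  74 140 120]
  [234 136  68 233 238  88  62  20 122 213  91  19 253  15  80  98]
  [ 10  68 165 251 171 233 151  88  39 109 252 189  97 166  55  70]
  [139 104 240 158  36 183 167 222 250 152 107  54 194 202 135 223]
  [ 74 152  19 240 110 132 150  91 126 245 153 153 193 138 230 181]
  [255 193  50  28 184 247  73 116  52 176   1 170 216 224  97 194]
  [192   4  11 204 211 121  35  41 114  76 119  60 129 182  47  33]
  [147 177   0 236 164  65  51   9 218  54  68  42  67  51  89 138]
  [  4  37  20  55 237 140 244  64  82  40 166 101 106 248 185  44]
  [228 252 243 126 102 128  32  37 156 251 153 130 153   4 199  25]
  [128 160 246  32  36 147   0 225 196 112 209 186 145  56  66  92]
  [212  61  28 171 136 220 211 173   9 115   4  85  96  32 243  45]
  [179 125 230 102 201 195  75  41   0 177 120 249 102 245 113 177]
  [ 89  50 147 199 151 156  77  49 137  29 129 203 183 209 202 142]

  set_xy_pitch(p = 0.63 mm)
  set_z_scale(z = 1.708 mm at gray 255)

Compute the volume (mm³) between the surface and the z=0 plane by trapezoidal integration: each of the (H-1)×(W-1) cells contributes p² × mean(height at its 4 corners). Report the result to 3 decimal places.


79.335

height_mm = gray/255 × 1.708; cell vol = 0.63² × mean(4 corners)
unit = 0.63² × 1.708 / (4×255) = 0.000664613 mm³ per gray-sum
row 0: Σ corner-gray over 15 cells = 9485  → 6.3039
row 1: Σ corner-gray over 15 cells = 9113  → 6.0566
row 2: Σ corner-gray over 15 cells = 7879  → 5.2365
row 3: Σ corner-gray over 15 cells = 7756  → 5.1547
row 4: Σ corner-gray over 15 cells = 8918  → 5.9270
row 5: Σ corner-gray over 15 cells = 9289  → 6.1736
row 6: Σ corner-gray over 15 cells = 8622  → 5.7303
row 7: Σ corner-gray over 15 cells = 7036  → 4.6762
row 8: Σ corner-gray over 15 cells = 5800  → 3.8548
row 9: Σ corner-gray over 15 cells = 6365  → 4.2303
row 10: Σ corner-gray over 15 cells = 7683  → 5.1062
row 11: Σ corner-gray over 15 cells = 8037  → 5.3415
row 12: Σ corner-gray over 15 cells = 7277  → 4.8364
row 13: Σ corner-gray over 15 cells = 7731  → 5.1381
row 14: Σ corner-gray over 15 cells = 8379  → 5.5688
Σ rows: total corner-gray = 119370  → 79.3348 mm³


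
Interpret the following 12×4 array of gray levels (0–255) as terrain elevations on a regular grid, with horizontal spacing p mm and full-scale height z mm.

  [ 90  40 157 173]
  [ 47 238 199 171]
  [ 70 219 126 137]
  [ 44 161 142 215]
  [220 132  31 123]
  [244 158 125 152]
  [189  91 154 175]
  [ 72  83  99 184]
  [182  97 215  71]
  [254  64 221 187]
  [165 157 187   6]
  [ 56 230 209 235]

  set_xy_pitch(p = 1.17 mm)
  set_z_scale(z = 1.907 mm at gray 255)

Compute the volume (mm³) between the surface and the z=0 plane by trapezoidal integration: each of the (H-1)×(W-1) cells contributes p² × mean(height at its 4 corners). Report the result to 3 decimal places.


height_mm = gray/255 × 1.907; cell vol = 1.17² × mean(4 corners)
unit = 1.17² × 1.907 / (4×255) = 0.00255931 mm³ per gray-sum
row 0: Σ corner-gray over 3 cells = 1749  → 4.4762
row 1: Σ corner-gray over 3 cells = 1989  → 5.0905
row 2: Σ corner-gray over 3 cells = 1762  → 4.5095
row 3: Σ corner-gray over 3 cells = 1534  → 3.9260
row 4: Σ corner-gray over 3 cells = 1631  → 4.1742
row 5: Σ corner-gray over 3 cells = 1816  → 4.6477
row 6: Σ corner-gray over 3 cells = 1474  → 3.7724
row 7: Σ corner-gray over 3 cells = 1497  → 3.8313
row 8: Σ corner-gray over 3 cells = 1888  → 4.8320
row 9: Σ corner-gray over 3 cells = 1870  → 4.7859
row 10: Σ corner-gray over 3 cells = 2028  → 5.1903
Σ rows: total corner-gray = 19238  → 49.2359 mm³

49.236


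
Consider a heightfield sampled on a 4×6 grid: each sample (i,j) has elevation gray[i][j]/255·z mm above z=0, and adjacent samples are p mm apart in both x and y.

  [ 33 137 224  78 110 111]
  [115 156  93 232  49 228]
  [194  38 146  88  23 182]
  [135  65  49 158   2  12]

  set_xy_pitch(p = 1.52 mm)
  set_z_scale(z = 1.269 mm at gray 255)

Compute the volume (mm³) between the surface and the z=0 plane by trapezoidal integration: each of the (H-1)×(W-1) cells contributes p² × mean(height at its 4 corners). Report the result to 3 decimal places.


19.187

height_mm = gray/255 × 1.269; cell vol = 1.52² × mean(4 corners)
unit = 1.52² × 1.269 / (4×255) = 0.00287441 mm³ per gray-sum
row 0: Σ corner-gray over 5 cells = 2645  → 7.6028
row 1: Σ corner-gray over 5 cells = 2369  → 6.8095
row 2: Σ corner-gray over 5 cells = 1661  → 4.7744
Σ rows: total corner-gray = 6675  → 19.1867 mm³


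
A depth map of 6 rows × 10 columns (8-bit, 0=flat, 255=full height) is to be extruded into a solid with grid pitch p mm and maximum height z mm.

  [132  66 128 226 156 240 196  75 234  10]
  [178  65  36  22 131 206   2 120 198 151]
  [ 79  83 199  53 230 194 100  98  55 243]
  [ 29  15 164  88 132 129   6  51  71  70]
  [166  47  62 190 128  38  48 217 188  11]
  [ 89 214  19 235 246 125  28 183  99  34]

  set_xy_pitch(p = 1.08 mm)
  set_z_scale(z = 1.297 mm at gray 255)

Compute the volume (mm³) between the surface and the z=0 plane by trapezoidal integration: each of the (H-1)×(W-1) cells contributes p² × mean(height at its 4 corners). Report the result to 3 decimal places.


height_mm = gray/255 × 1.297; cell vol = 1.08² × mean(4 corners)
unit = 1.08² × 1.297 / (4×255) = 0.00148316 mm³ per gray-sum
row 0: Σ corner-gray over 9 cells = 4673  → 6.9308
row 1: Σ corner-gray over 9 cells = 4235  → 6.2812
row 2: Σ corner-gray over 9 cells = 3757  → 5.5722
row 3: Σ corner-gray over 9 cells = 3424  → 5.0783
row 4: Σ corner-gray over 9 cells = 4434  → 6.5763
Σ rows: total corner-gray = 20523  → 30.4388 mm³

30.439


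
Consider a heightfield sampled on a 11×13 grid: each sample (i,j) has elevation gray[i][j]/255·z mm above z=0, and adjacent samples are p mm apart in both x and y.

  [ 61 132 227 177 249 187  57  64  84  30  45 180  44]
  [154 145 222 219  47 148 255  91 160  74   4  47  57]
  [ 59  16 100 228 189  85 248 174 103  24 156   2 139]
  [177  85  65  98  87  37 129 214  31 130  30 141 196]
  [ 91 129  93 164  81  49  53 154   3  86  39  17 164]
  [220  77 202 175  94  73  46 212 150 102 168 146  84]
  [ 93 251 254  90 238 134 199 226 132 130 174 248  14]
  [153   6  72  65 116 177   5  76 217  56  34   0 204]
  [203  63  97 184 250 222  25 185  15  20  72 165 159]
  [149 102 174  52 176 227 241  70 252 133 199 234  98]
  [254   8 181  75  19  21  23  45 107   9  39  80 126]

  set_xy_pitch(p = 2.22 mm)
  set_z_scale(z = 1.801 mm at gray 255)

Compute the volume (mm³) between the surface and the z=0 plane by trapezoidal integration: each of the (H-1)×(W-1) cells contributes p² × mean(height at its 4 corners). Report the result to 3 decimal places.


height_mm = gray/255 × 1.801; cell vol = 2.22² × mean(4 corners)
unit = 2.22² × 1.801 / (4×255) = 0.00870201 mm³ per gray-sum
row 0: Σ corner-gray over 12 cells = 6004  → 52.2469
row 1: Σ corner-gray over 12 cells = 5883  → 51.1939
row 2: Σ corner-gray over 12 cells = 5315  → 46.2512
row 3: Σ corner-gray over 12 cells = 4458  → 38.7936
row 4: Σ corner-gray over 12 cells = 5185  → 45.1199
row 5: Σ corner-gray over 12 cells = 7453  → 64.8561
row 6: Σ corner-gray over 12 cells = 6264  → 54.5094
row 7: Σ corner-gray over 12 cells = 4963  → 43.1881
row 8: Σ corner-gray over 12 cells = 6925  → 60.2614
row 9: Σ corner-gray over 12 cells = 5561  → 48.3919
Σ rows: total corner-gray = 58011  → 504.8122 mm³

504.812


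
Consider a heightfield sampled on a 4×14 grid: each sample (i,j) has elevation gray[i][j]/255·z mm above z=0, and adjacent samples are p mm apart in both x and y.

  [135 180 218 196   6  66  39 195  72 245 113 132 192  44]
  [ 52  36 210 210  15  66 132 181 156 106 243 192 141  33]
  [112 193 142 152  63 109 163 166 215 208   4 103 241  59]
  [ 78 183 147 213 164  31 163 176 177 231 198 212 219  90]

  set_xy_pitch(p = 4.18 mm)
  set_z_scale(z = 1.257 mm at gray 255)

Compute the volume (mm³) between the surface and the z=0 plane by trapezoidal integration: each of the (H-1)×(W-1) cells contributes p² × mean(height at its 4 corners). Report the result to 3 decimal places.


height_mm = gray/255 × 1.257; cell vol = 4.18² × mean(4 corners)
unit = 4.18² × 1.257 / (4×255) = 0.0215322 mm³ per gray-sum
row 0: Σ corner-gray over 13 cells = 6948  → 149.6055
row 1: Σ corner-gray over 13 cells = 7150  → 153.9550
row 2: Σ corner-gray over 13 cells = 8085  → 174.0875
Σ rows: total corner-gray = 22183  → 477.6480 mm³

477.648


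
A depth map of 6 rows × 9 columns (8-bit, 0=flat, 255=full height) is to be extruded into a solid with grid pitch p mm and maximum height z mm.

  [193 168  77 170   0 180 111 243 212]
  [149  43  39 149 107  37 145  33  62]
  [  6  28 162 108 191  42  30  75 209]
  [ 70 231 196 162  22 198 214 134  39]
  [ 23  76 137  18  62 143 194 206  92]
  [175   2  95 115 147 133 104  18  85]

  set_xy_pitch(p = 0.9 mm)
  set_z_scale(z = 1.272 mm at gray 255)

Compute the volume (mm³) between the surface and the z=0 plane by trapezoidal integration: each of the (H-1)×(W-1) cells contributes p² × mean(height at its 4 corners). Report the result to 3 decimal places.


17.999

height_mm = gray/255 × 1.272; cell vol = 0.9² × mean(4 corners)
unit = 0.9² × 1.272 / (4×255) = 0.00101012 mm³ per gray-sum
row 0: Σ corner-gray over 8 cells = 3620  → 3.6566
row 1: Σ corner-gray over 8 cells = 2804  → 2.8324
row 2: Σ corner-gray over 8 cells = 3910  → 3.9496
row 3: Σ corner-gray over 8 cells = 4210  → 4.2526
row 4: Σ corner-gray over 8 cells = 3275  → 3.3081
Σ rows: total corner-gray = 17819  → 17.9993 mm³


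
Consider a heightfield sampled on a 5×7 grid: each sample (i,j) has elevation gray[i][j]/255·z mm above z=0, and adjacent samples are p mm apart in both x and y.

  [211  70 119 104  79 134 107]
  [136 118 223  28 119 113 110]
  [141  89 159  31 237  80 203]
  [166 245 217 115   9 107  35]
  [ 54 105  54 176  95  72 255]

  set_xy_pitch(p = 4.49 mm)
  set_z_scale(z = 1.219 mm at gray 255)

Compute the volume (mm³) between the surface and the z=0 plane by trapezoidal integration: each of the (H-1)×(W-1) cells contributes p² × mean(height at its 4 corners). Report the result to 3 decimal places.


height_mm = gray/255 × 1.219; cell vol = 4.49² × mean(4 corners)
unit = 4.49² × 1.219 / (4×255) = 0.0240933 mm³ per gray-sum
row 0: Σ corner-gray over 6 cells = 2778  → 66.9312
row 1: Σ corner-gray over 6 cells = 2984  → 71.8944
row 2: Σ corner-gray over 6 cells = 3123  → 75.2434
row 3: Σ corner-gray over 6 cells = 2900  → 69.8706
Σ rows: total corner-gray = 11785  → 283.9395 mm³

283.939


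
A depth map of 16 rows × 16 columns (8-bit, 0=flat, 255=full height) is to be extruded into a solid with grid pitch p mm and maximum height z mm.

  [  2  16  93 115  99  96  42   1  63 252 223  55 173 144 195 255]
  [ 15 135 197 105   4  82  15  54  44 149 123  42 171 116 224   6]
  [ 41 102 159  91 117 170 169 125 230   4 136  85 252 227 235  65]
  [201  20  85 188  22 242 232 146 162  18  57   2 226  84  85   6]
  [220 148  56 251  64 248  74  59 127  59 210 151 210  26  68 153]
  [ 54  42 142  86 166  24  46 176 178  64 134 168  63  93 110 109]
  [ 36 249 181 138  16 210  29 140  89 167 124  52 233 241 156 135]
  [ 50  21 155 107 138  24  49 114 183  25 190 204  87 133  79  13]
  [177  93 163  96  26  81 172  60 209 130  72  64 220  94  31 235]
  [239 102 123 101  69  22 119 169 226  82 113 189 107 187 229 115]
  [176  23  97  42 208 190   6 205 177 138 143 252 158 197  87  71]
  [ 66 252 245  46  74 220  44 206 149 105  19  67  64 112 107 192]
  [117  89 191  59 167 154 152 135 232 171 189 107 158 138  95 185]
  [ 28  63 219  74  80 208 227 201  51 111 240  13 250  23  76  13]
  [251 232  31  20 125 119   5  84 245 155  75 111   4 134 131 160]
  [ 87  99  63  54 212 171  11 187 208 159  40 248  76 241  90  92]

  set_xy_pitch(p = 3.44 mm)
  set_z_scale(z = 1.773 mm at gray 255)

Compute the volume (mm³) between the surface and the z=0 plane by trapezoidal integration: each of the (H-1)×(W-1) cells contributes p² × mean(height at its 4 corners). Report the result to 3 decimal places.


height_mm = gray/255 × 1.773; cell vol = 3.44² × mean(4 corners)
unit = 3.44² × 1.773 / (4×255) = 0.0205696 mm³ per gray-sum
row 0: Σ corner-gray over 15 cells = 6334  → 130.2877
row 1: Σ corner-gray over 15 cells = 7253  → 149.1912
row 2: Σ corner-gray over 15 cells = 7655  → 157.4601
row 3: Σ corner-gray over 15 cells = 7220  → 148.5124
row 4: Σ corner-gray over 15 cells = 7022  → 144.4396
row 5: Σ corner-gray over 15 cells = 7368  → 151.5567
row 6: Σ corner-gray over 15 cells = 7302  → 150.1991
row 7: Σ corner-gray over 15 cells = 6515  → 134.0108
row 8: Σ corner-gray over 15 cells = 7464  → 153.5314
row 9: Σ corner-gray over 15 cells = 8123  → 167.0867
row 10: Σ corner-gray over 15 cells = 7771  → 159.8462
row 11: Σ corner-gray over 15 cells = 8054  → 165.6674
row 12: Σ corner-gray over 15 cells = 8089  → 166.3873
row 13: Σ corner-gray over 15 cells = 7066  → 145.3447
row 14: Σ corner-gray over 15 cells = 7250  → 149.1295
Σ rows: total corner-gray = 110486  → 2272.6507 mm³

2272.651


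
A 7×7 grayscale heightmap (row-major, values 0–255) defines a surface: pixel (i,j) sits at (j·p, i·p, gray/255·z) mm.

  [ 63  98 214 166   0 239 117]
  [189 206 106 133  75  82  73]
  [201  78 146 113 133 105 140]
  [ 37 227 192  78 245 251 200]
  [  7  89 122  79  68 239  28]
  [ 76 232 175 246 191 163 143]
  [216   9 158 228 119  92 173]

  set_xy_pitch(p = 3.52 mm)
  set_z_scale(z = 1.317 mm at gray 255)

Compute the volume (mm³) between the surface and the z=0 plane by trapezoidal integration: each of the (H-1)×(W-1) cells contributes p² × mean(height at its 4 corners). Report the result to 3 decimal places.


327.947

height_mm = gray/255 × 1.317; cell vol = 3.52² × mean(4 corners)
unit = 3.52² × 1.317 / (4×255) = 0.0159982 mm³ per gray-sum
row 0: Σ corner-gray over 6 cells = 3080  → 49.2744
row 1: Σ corner-gray over 6 cells = 2957  → 47.3067
row 2: Σ corner-gray over 6 cells = 3714  → 59.4173
row 3: Σ corner-gray over 6 cells = 3452  → 55.2258
row 4: Σ corner-gray over 6 cells = 3462  → 55.3857
row 5: Σ corner-gray over 6 cells = 3834  → 61.3371
Σ rows: total corner-gray = 20499  → 327.9470 mm³


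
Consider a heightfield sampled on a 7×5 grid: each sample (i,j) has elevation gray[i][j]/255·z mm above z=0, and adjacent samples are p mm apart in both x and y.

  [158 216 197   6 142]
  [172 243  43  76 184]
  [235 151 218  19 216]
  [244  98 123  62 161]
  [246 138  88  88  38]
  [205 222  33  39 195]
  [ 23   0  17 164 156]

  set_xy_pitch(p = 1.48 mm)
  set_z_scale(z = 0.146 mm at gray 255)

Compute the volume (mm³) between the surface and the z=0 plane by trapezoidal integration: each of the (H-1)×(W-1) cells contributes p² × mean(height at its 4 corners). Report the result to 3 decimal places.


height_mm = gray/255 × 0.146; cell vol = 1.48² × mean(4 corners)
unit = 1.48² × 0.146 / (4×255) = 0.000313528 mm³ per gray-sum
row 0: Σ corner-gray over 4 cells = 2218  → 0.6954
row 1: Σ corner-gray over 4 cells = 2307  → 0.7233
row 2: Σ corner-gray over 4 cells = 2198  → 0.6891
row 3: Σ corner-gray over 4 cells = 1883  → 0.5904
row 4: Σ corner-gray over 4 cells = 1900  → 0.5957
row 5: Σ corner-gray over 4 cells = 1529  → 0.4794
Σ rows: total corner-gray = 12035  → 3.7733 mm³

3.773


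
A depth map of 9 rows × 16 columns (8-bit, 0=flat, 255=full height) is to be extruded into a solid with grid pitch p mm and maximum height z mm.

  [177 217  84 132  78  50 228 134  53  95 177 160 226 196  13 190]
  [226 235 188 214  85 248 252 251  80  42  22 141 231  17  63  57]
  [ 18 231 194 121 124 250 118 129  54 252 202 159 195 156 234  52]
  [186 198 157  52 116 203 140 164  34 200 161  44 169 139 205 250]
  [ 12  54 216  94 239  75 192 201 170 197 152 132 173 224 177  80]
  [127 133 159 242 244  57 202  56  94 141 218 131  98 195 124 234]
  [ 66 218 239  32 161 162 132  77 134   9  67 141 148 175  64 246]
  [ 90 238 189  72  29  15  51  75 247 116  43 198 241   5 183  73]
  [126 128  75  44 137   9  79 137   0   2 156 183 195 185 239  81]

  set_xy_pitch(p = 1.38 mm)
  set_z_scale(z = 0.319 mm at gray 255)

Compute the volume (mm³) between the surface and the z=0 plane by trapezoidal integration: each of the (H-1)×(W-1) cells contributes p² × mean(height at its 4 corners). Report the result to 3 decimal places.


height_mm = gray/255 × 0.319; cell vol = 1.38² × mean(4 corners)
unit = 1.38² × 0.319 / (4×255) = 0.000595592 mm³ per gray-sum
row 0: Σ corner-gray over 15 cells = 8474  → 5.0470
row 1: Σ corner-gray over 15 cells = 9329  → 5.5563
row 2: Σ corner-gray over 15 cells = 9308  → 5.5438
row 3: Σ corner-gray over 15 cells = 9084  → 5.4104
row 4: Σ corner-gray over 15 cells = 9233  → 5.4991
row 5: Σ corner-gray over 15 cells = 8379  → 4.9905
row 6: Σ corner-gray over 15 cells = 7397  → 4.4056
row 7: Σ corner-gray over 15 cells = 6912  → 4.1167
Σ rows: total corner-gray = 68116  → 40.5693 mm³

40.569


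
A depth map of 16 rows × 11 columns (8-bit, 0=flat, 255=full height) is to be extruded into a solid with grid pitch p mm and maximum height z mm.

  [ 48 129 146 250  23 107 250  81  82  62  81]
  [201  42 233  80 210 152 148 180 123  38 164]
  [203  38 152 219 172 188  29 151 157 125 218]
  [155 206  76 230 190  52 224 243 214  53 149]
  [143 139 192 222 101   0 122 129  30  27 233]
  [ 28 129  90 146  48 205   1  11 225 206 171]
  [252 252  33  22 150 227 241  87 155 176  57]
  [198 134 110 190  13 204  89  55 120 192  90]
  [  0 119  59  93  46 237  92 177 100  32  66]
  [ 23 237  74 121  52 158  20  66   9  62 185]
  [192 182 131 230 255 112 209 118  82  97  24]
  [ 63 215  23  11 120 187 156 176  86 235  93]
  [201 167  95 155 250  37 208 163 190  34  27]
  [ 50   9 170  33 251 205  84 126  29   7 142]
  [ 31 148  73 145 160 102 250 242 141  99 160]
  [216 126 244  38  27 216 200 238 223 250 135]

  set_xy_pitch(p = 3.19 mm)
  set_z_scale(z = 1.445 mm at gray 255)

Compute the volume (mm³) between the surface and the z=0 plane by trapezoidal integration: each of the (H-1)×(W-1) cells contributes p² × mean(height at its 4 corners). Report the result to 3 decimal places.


1128.813

height_mm = gray/255 × 1.445; cell vol = 3.19² × mean(4 corners)
unit = 3.19² × 1.445 / (4×255) = 0.0144161 mm³ per gray-sum
row 0: Σ corner-gray over 10 cells = 5166  → 74.4738
row 1: Σ corner-gray over 10 cells = 5660  → 81.5954
row 2: Σ corner-gray over 10 cells = 6163  → 88.8467
row 3: Σ corner-gray over 10 cells = 5580  → 80.4421
row 4: Σ corner-gray over 10 cells = 4621  → 66.6170
row 5: Σ corner-gray over 10 cells = 5316  → 76.6362
row 6: Σ corner-gray over 10 cells = 5497  → 79.2455
row 7: Σ corner-gray over 10 cells = 4478  → 64.5555
row 8: Σ corner-gray over 10 cells = 3782  → 54.5218
row 9: Σ corner-gray over 10 cells = 4854  → 69.9760
row 10: Σ corner-gray over 10 cells = 5622  → 81.0475
row 11: Σ corner-gray over 10 cells = 5400  → 77.8472
row 12: Σ corner-gray over 10 cells = 4846  → 69.8606
row 13: Σ corner-gray over 10 cells = 4931  → 71.0860
row 14: Σ corner-gray over 10 cells = 6386  → 92.0615
Σ rows: total corner-gray = 78302  → 1128.8127 mm³


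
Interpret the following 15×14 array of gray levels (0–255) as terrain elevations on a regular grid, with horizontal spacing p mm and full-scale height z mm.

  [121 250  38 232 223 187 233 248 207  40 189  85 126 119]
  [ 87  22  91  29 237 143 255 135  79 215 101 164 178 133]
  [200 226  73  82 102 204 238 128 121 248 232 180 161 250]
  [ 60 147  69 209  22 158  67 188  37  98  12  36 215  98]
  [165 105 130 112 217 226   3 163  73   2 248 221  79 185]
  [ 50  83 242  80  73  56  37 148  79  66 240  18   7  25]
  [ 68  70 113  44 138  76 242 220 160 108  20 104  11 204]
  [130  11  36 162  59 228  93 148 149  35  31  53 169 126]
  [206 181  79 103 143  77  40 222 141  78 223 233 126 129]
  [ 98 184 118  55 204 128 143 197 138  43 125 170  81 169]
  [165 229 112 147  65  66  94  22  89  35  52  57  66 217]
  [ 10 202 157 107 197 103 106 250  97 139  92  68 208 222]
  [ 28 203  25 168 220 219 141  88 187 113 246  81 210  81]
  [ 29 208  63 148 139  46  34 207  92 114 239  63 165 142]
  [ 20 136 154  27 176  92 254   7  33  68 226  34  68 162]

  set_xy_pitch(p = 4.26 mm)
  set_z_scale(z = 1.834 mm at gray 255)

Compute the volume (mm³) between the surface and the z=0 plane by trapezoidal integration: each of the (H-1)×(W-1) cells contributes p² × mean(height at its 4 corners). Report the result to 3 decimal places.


height_mm = gray/255 × 1.834; cell vol = 4.26² × mean(4 corners)
unit = 4.26² × 1.834 / (4×255) = 0.0326301 mm³ per gray-sum
row 0: Σ corner-gray over 13 cells = 7874  → 256.9294
row 1: Σ corner-gray over 13 cells = 7958  → 259.6703
row 2: Σ corner-gray over 13 cells = 7114  → 232.1305
row 3: Σ corner-gray over 13 cells = 6182  → 201.7193
row 4: Σ corner-gray over 13 cells = 5841  → 190.5924
row 5: Σ corner-gray over 13 cells = 5217  → 170.2312
row 6: Σ corner-gray over 13 cells = 5488  → 179.0740
row 7: Σ corner-gray over 13 cells = 6231  → 203.3181
row 8: Σ corner-gray over 13 cells = 7066  → 230.5643
row 9: Σ corner-gray over 13 cells = 5889  → 192.1586
row 10: Σ corner-gray over 13 cells = 6134  → 200.1530
row 11: Σ corner-gray over 13 cells = 7595  → 247.8256
row 12: Σ corner-gray over 13 cells = 7118  → 232.2610
row 13: Σ corner-gray over 13 cells = 5939  → 193.7901
Σ rows: total corner-gray = 91646  → 2990.4178 mm³

2990.418


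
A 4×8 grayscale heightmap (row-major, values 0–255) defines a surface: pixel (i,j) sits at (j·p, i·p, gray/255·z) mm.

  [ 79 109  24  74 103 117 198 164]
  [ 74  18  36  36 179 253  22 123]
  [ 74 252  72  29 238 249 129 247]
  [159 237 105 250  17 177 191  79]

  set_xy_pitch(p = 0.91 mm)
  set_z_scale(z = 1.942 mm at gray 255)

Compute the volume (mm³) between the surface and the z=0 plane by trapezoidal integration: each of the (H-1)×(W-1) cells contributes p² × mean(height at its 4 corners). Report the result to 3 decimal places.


16.985

height_mm = gray/255 × 1.942; cell vol = 0.91² × mean(4 corners)
unit = 0.91² × 1.942 / (4×255) = 0.00157664 mm³ per gray-sum
row 0: Σ corner-gray over 7 cells = 2778  → 4.3799
row 1: Σ corner-gray over 7 cells = 3544  → 5.5876
row 2: Σ corner-gray over 7 cells = 4451  → 7.0176
Σ rows: total corner-gray = 10773  → 16.9851 mm³


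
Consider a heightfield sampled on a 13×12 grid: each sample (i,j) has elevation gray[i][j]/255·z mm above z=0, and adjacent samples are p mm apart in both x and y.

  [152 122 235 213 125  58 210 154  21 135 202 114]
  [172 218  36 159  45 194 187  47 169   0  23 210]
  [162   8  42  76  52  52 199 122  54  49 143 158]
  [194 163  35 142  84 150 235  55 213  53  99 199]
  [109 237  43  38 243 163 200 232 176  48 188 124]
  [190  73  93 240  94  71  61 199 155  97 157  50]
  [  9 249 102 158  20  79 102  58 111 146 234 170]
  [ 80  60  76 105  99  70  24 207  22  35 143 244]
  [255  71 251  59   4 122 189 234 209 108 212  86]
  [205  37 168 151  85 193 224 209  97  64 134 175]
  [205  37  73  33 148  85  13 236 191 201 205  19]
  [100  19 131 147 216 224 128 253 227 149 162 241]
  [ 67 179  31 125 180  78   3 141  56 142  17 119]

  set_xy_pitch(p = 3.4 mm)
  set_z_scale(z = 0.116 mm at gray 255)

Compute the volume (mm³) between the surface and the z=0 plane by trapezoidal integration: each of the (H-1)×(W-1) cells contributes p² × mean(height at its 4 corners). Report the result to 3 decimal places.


height_mm = gray/255 × 0.116; cell vol = 3.4² × mean(4 corners)
unit = 3.4² × 0.116 / (4×255) = 0.00131467 mm³ per gray-sum
row 0: Σ corner-gray over 11 cells = 5754  → 7.5646
row 1: Σ corner-gray over 11 cells = 4452  → 5.8529
row 2: Σ corner-gray over 11 cells = 4765  → 6.2644
row 3: Σ corner-gray over 11 cells = 6220  → 8.1772
row 4: Σ corner-gray over 11 cells = 6089  → 8.0050
row 5: Σ corner-gray over 11 cells = 5417  → 7.1215
row 6: Σ corner-gray over 11 cells = 4703  → 6.1829
row 7: Σ corner-gray over 11 cells = 5265  → 6.9217
row 8: Σ corner-gray over 11 cells = 6363  → 8.3652
row 9: Σ corner-gray over 11 cells = 5772  → 7.5883
row 10: Σ corner-gray over 11 cells = 6321  → 8.3100
row 11: Σ corner-gray over 11 cells = 5743  → 7.5501
Σ rows: total corner-gray = 66864  → 87.9039 mm³

87.904


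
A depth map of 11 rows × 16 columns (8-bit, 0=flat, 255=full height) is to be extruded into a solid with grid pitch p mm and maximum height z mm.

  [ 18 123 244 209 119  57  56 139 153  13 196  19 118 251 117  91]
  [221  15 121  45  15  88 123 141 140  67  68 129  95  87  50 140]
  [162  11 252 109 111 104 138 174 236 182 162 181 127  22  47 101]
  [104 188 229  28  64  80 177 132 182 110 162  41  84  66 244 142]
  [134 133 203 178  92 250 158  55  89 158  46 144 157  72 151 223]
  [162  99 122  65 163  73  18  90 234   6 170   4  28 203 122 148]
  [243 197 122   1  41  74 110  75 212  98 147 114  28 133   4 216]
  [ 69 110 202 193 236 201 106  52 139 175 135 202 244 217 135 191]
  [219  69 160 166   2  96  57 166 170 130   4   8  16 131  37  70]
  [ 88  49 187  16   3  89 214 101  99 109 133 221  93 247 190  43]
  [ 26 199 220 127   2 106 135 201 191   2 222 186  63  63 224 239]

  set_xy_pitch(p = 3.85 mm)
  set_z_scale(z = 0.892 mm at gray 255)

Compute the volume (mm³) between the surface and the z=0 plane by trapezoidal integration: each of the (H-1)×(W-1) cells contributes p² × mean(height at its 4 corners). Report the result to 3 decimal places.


height_mm = gray/255 × 0.892; cell vol = 3.85² × mean(4 corners)
unit = 3.85² × 0.892 / (4×255) = 0.0129624 mm³ per gray-sum
row 0: Σ corner-gray over 15 cells = 6466  → 83.8150
row 1: Σ corner-gray over 15 cells = 6704  → 86.9001
row 2: Σ corner-gray over 15 cells = 7795  → 101.0421
row 3: Σ corner-gray over 15 cells = 7949  → 103.0383
row 4: Σ corner-gray over 15 cells = 7233  → 93.7572
row 5: Σ corner-gray over 15 cells = 6275  → 81.3392
row 6: Σ corner-gray over 15 cells = 8125  → 105.3197
row 7: Σ corner-gray over 15 cells = 7667  → 99.3829
row 8: Σ corner-gray over 15 cells = 6346  → 82.2595
row 9: Σ corner-gray over 15 cells = 7780  → 100.8476
Σ rows: total corner-gray = 72340  → 937.7016 mm³

937.702


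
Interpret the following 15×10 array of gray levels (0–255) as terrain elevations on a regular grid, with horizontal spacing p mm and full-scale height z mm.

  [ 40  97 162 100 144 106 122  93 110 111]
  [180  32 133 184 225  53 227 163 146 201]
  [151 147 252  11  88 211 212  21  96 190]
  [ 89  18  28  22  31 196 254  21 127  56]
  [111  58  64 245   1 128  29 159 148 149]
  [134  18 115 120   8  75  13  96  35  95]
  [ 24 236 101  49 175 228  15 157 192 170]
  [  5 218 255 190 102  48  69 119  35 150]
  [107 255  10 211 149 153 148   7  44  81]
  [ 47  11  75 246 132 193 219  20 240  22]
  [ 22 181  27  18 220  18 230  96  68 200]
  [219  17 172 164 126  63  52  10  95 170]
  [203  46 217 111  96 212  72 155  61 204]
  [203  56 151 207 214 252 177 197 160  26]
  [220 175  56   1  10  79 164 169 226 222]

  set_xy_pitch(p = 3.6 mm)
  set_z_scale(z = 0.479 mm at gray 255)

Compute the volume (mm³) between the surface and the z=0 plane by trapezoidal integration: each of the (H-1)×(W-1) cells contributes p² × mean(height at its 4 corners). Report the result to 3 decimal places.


367.912

height_mm = gray/255 × 0.479; cell vol = 3.6² × mean(4 corners)
unit = 3.6² × 0.479 / (4×255) = 0.00608612 mm³ per gray-sum
row 0: Σ corner-gray over 9 cells = 4726  → 28.7630
row 1: Σ corner-gray over 9 cells = 5124  → 31.1853
row 2: Σ corner-gray over 9 cells = 3956  → 24.0767
row 3: Σ corner-gray over 9 cells = 3463  → 21.0762
row 4: Σ corner-gray over 9 cells = 3113  → 18.9461
row 5: Σ corner-gray over 9 cells = 3689  → 22.4517
row 6: Σ corner-gray over 9 cells = 4727  → 28.7691
row 7: Σ corner-gray over 9 cells = 4369  → 26.5902
row 8: Σ corner-gray over 9 cells = 4483  → 27.2841
row 9: Σ corner-gray over 9 cells = 4279  → 26.0425
row 10: Σ corner-gray over 9 cells = 3725  → 22.6708
row 11: Σ corner-gray over 9 cells = 4134  → 25.1600
row 12: Σ corner-gray over 9 cells = 5404  → 32.8894
row 13: Σ corner-gray over 9 cells = 5259  → 32.0069
Σ rows: total corner-gray = 60451  → 367.9119 mm³
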